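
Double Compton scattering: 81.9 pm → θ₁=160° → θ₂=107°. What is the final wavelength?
89.7420 pm

Apply Compton shift twice:

First scattering at θ₁ = 160°:
Δλ₁ = λ_C(1 - cos(160°))
Δλ₁ = 2.4263 × 1.9397
Δλ₁ = 4.7063 pm

After first scattering:
λ₁ = 81.9 + 4.7063 = 86.6063 pm

Second scattering at θ₂ = 107°:
Δλ₂ = λ_C(1 - cos(107°))
Δλ₂ = 2.4263 × 1.2924
Δλ₂ = 3.1357 pm

Final wavelength:
λ₂ = 86.6063 + 3.1357 = 89.7420 pm

Total shift: Δλ_total = 4.7063 + 3.1357 = 7.8420 pm

(Intermediate values are shown rounded; full precision is carried through to the final answer.)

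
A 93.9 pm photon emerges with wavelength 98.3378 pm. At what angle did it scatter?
146.00°

First find the wavelength shift:
Δλ = λ' - λ = 98.3378 - 93.9 = 4.4378 pm

Using Δλ = λ_C(1 - cos θ), with λ_C = h/(m_e·c) ≈ 2.42631024 pm:
cos θ = 1 - Δλ/λ_C
cos θ = 1 - 4.4378/2.42631024
cos θ = -0.829032

θ = arccos(-0.829032)
θ = 146.00°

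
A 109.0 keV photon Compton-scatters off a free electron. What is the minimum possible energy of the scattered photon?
76.4046 keV (at θ = 180°)

The scattered photon has minimum energy when its wavelength is maximum, i.e., when the Compton shift Δλ = λ_C(1 − cos θ) is maximum. This occurs at θ = 180° (backscattering), giving Δλ_max = 2λ_C = 4.8526 pm.

Initial wavelength: λ₀ = hc/E₀ = 11.3747 pm
Maximum final wavelength: λ'_max = λ₀ + 2λ_C = 11.3747 + 4.8526 = 16.2273 pm
Minimum final energy: E'_min = hc/λ'_max = 76.4046 keV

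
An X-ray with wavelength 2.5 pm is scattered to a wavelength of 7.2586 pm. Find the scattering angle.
164.00°

First find the wavelength shift:
Δλ = λ' - λ = 7.2586 - 2.5 = 4.7586 pm

Using Δλ = λ_C(1 - cos θ), with λ_C = h/(m_e·c) ≈ 2.42631024 pm:
cos θ = 1 - Δλ/λ_C
cos θ = 1 - 4.7586/2.42631024
cos θ = -0.961250

θ = arccos(-0.961250)
θ = 164.00°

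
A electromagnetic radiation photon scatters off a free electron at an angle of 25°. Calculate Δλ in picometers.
0.2273 pm

Using the Compton scattering formula:
Δλ = λ_C(1 - cos θ)

where λ_C = h/(m_e·c) ≈ 2.4263 pm is the Compton wavelength of an electron.

For θ = 25°:
cos(25°) = 0.9063
1 - cos(25°) = 0.0937

Δλ = 2.4263 × 0.0937
Δλ = 0.2273 pm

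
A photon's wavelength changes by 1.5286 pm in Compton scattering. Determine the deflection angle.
68.29°

From the Compton formula Δλ = λ_C(1 - cos θ), we can solve for θ:

cos θ = 1 - Δλ/λ_C

Given:
- Δλ = 1.5286 pm
- λ_C = h/(m_e·c) ≈ 2.42631024 pm

cos θ = 1 - 1.5286/2.42631024
cos θ = 1 - 0.630010
cos θ = 0.369990

θ = arccos(0.369990)
θ = 68.29°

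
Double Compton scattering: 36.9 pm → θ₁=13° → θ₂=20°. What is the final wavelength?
37.1085 pm

Apply Compton shift twice:

First scattering at θ₁ = 13°:
Δλ₁ = λ_C(1 - cos(13°))
Δλ₁ = 2.4263 × 0.0256
Δλ₁ = 0.0622 pm

After first scattering:
λ₁ = 36.9 + 0.0622 = 36.9622 pm

Second scattering at θ₂ = 20°:
Δλ₂ = λ_C(1 - cos(20°))
Δλ₂ = 2.4263 × 0.0603
Δλ₂ = 0.1463 pm

Final wavelength:
λ₂ = 36.9622 + 0.1463 = 37.1085 pm

Total shift: Δλ_total = 0.0622 + 0.1463 = 0.2085 pm

(Intermediate values are shown rounded; full precision is carried through to the final answer.)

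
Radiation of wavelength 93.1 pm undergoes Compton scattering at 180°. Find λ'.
97.9526 pm

Using the Compton formula: λ' = λ + λ_C(1 − cos θ)

For θ = 180°, cos θ = -1 (exact) = -1.0000, so:
1 − cos 180° = 1 − (-1) = 2.0000

Δλ = λ_C × 2.0000 = 2.4263 × 2.0000 = 4.8526 pm

λ' = 93.1 + 4.8526 = 97.9526 pm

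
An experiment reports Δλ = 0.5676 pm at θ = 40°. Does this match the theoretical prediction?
Yes, consistent

Calculate the expected shift for θ = 40°:

Δλ_expected = λ_C(1 - cos(40°))
Δλ_expected = 2.4263 × (1 - cos(40°))
Δλ_expected = 2.4263 × 0.2340
Δλ_expected = 0.5676 pm

Given shift: 0.5676 pm
Expected shift: 0.5676 pm
Difference: 0.0000 pm

The values match. This is consistent with Compton scattering at the stated angle.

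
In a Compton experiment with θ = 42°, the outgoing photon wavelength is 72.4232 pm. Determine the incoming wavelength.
71.8000 pm

From λ' = λ + Δλ, we have λ = λ' - Δλ

First calculate the Compton shift:
Δλ = λ_C(1 - cos θ)
Δλ = 2.4263 × (1 - cos(42°))
Δλ = 2.4263 × 0.2569
Δλ = 0.6232 pm

Initial wavelength:
λ = λ' - Δλ
λ = 72.4232 - 0.6232
λ = 71.8000 pm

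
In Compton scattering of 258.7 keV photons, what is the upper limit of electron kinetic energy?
130.1551 keV

Maximum energy transfer occurs at θ = 180° (backscattering).

Initial photon: E₀ = 258.7 keV → λ₀ = 4.7926 pm

Maximum Compton shift (at 180°):
Δλ_max = 2λ_C = 2 × 2.4263 = 4.8526 pm

Final wavelength:
λ' = 4.7926 + 4.8526 = 9.6452 pm

Minimum photon energy (maximum energy to electron):
E'_min = hc/λ' = 128.5449 keV

Maximum electron kinetic energy:
K_max = E₀ - E'_min = 258.7000 - 128.5449 = 130.1551 keV

(Intermediate values are shown rounded; full precision is carried through to the final answer.)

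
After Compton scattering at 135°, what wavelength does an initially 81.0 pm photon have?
85.1420 pm

Using the Compton formula: λ' = λ + λ_C(1 − cos θ)

For θ = 135°, cos θ = -√2/2 (exact) ≈ -0.7071, so:
1 − cos 135° = 1 − (-√2/2) ≈ 1.7071

Δλ = λ_C × 1.7071 = 2.4263 × 1.7071 = 4.1420 pm

λ' = 81.0 + 4.1420 = 85.1420 pm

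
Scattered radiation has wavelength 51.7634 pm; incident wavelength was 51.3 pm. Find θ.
36.00°

First find the wavelength shift:
Δλ = λ' - λ = 51.7634 - 51.3 = 0.4634 pm

Using Δλ = λ_C(1 - cos θ), with λ_C = h/(m_e·c) ≈ 2.42631024 pm:
cos θ = 1 - Δλ/λ_C
cos θ = 1 - 0.4634/2.42631024
cos θ = 0.809010

θ = arccos(0.809010)
θ = 36.00°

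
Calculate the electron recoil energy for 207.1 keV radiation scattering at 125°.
80.6457 keV

By energy conservation: K_e = E_initial - E_final

First find the scattered photon energy:
Initial wavelength: λ = hc/E = 5.9867 pm
Compton shift: Δλ = λ_C(1 - cos(125°)) = 3.8180 pm
Final wavelength: λ' = 5.9867 + 3.8180 = 9.8047 pm
Final photon energy: E' = hc/λ' = 126.4543 keV

Electron kinetic energy:
K_e = E - E' = 207.1000 - 126.4543 = 80.6457 keV

(Intermediate values are shown rounded; full precision is carried through to the final answer.)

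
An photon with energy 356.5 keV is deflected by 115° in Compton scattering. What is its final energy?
178.9215 keV

First convert energy to wavelength:
λ = hc/E, with hc ≈ 1239.842 keV·pm (i.e. 1239.842 eV·nm)

For E = 356.5 keV = 356500 eV:
λ = 1239.842 keV·pm / 356.5 keV
λ = 3.4778 pm

Calculate the Compton shift:
Δλ = λ_C(1 - cos(115°)) = 2.4263 × 1.4226
Δλ = 3.4517 pm

Final wavelength:
λ' = 3.4778 + 3.4517 = 6.9295 pm

Final energy:
E' = hc/λ' = 1239.842 / 6.9295 = 178.9215 keV

(Intermediate values are shown rounded; full precision is carried through to the final answer.)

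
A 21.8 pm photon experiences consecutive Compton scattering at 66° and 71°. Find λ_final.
24.8758 pm

Apply Compton shift twice:

First scattering at θ₁ = 66°:
Δλ₁ = λ_C(1 - cos(66°))
Δλ₁ = 2.4263 × 0.5933
Δλ₁ = 1.4394 pm

After first scattering:
λ₁ = 21.8 + 1.4394 = 23.2394 pm

Second scattering at θ₂ = 71°:
Δλ₂ = λ_C(1 - cos(71°))
Δλ₂ = 2.4263 × 0.6744
Δλ₂ = 1.6364 pm

Final wavelength:
λ₂ = 23.2394 + 1.6364 = 24.8758 pm

Total shift: Δλ_total = 1.4394 + 1.6364 = 3.0758 pm

(Intermediate values are shown rounded; full precision is carried through to the final answer.)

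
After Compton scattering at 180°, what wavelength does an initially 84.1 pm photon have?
88.9526 pm

Using the Compton formula: λ' = λ + λ_C(1 − cos θ)

For θ = 180°, cos θ = -1 (exact) = -1.0000, so:
1 − cos 180° = 1 − (-1) = 2.0000

Δλ = λ_C × 2.0000 = 2.4263 × 2.0000 = 4.8526 pm

λ' = 84.1 + 4.8526 = 88.9526 pm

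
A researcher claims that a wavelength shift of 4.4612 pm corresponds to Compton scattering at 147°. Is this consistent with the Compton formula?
Yes, consistent

Calculate the expected shift for θ = 147°:

Δλ_expected = λ_C(1 - cos(147°))
Δλ_expected = 2.4263 × (1 - cos(147°))
Δλ_expected = 2.4263 × 1.8387
Δλ_expected = 4.4612 pm

Given shift: 4.4612 pm
Expected shift: 4.4612 pm
Difference: 0.0000 pm

The values match. This is consistent with Compton scattering at the stated angle.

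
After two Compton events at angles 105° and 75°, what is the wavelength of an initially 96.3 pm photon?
101.1526 pm

Apply Compton shift twice:

First scattering at θ₁ = 105°:
Δλ₁ = λ_C(1 - cos(105°))
Δλ₁ = 2.4263 × 1.2588
Δλ₁ = 3.0543 pm

After first scattering:
λ₁ = 96.3 + 3.0543 = 99.3543 pm

Second scattering at θ₂ = 75°:
Δλ₂ = λ_C(1 - cos(75°))
Δλ₂ = 2.4263 × 0.7412
Δλ₂ = 1.7983 pm

Final wavelength:
λ₂ = 99.3543 + 1.7983 = 101.1526 pm

Total shift: Δλ_total = 3.0543 + 1.7983 = 4.8526 pm

(Intermediate values are shown rounded; full precision is carried through to the final answer.)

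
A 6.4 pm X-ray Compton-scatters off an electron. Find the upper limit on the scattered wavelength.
11.2526 pm (at θ = 180°)

The Compton shift is Δλ = λ_C(1 − cos θ).

Since cos θ ranges from −1 to 1, the factor (1 − cos θ) ranges from 0 to 2; the maximum shift occurs at θ = 180° (backscattering):
Δλ_max = 2λ_C = 2 × 2.4263 pm = 4.8526 pm

Maximum scattered wavelength:
λ'_max = λ₀ + Δλ_max = 6.4 + 4.8526 = 11.2526 pm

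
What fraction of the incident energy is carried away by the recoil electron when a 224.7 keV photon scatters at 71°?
0.2287 (or 22.87%)

Calculate initial and final photon energies:

Initial: E₀ = 224.7 keV → λ₀ = 5.5178 pm
Compton shift: Δλ = 1.6364 pm
Final wavelength: λ' = 7.1541 pm
Final energy: E' = 173.3040 keV

Fractional energy loss:
(E₀ - E')/E₀ = (224.7000 - 173.3040)/224.7000
= 51.3960/224.7000
= 0.2287
= 22.87%

(Intermediate values are shown rounded; full precision is carried through to the final answer.)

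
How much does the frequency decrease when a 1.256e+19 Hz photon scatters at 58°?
5.728e+17 Hz (decrease)

Convert frequency to wavelength (c = 299792458 m/s):
λ₀ = c/f₀ = 299792458/1.256e+19 = 2.3868826e-11 m = 23.8688 pm

Calculate Compton shift:
Δλ = λ_C(1 - cos(58°)) = 1.1406 pm

Final wavelength:
λ' = λ₀ + Δλ = 23.8688 + 1.1406 = 25.0094 pm

Final frequency:
f' = c/λ' = 299792458/2.5009388e-11 = 1.1987197e+19 Hz

Frequency shift (decrease):
Δf = f₀ - f' = 1.256e+19 - 1.1987197e+19 = 5.728e+17 Hz

(Intermediate values are shown rounded; full precision is carried through to the final answer.)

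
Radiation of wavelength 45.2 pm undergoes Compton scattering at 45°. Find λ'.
45.9106 pm

Using the Compton formula: λ' = λ + λ_C(1 − cos θ)

For θ = 45°, cos θ = √2/2 (exact) ≈ 0.7071, so:
1 − cos 45° = 1 − (√2/2) ≈ 0.2929

Δλ = λ_C × 0.2929 = 2.4263 × 0.2929 = 0.7106 pm

λ' = 45.2 + 0.7106 = 45.9106 pm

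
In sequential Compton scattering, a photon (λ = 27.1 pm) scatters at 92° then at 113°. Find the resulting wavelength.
32.9853 pm

Apply Compton shift twice:

First scattering at θ₁ = 92°:
Δλ₁ = λ_C(1 - cos(92°))
Δλ₁ = 2.4263 × 1.0349
Δλ₁ = 2.5110 pm

After first scattering:
λ₁ = 27.1 + 2.5110 = 29.6110 pm

Second scattering at θ₂ = 113°:
Δλ₂ = λ_C(1 - cos(113°))
Δλ₂ = 2.4263 × 1.3907
Δλ₂ = 3.3743 pm

Final wavelength:
λ₂ = 29.6110 + 3.3743 = 32.9853 pm

Total shift: Δλ_total = 2.5110 + 3.3743 = 5.8853 pm

(Intermediate values are shown rounded; full precision is carried through to the final answer.)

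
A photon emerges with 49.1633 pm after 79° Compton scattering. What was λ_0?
47.2000 pm

From λ' = λ + Δλ, we have λ = λ' - Δλ

First calculate the Compton shift:
Δλ = λ_C(1 - cos θ)
Δλ = 2.4263 × (1 - cos(79°))
Δλ = 2.4263 × 0.8092
Δλ = 1.9633 pm

Initial wavelength:
λ = λ' - Δλ
λ = 49.1633 - 1.9633
λ = 47.2000 pm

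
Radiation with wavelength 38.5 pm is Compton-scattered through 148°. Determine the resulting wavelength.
42.9839 pm

Using the Compton scattering formula:
λ' = λ + Δλ = λ + λ_C(1 - cos θ)

Given:
- Initial wavelength λ = 38.5 pm
- Scattering angle θ = 148°
- Compton wavelength λ_C ≈ 2.4263 pm

Calculate the shift:
Δλ = 2.4263 × (1 - cos(148°))
Δλ = 2.4263 × 1.8480
Δλ = 4.4839 pm

Final wavelength:
λ' = 38.5 + 4.4839 = 42.9839 pm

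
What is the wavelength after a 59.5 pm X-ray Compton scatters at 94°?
62.0956 pm

Using the Compton scattering formula:
λ' = λ + Δλ = λ + λ_C(1 - cos θ)

Given:
- Initial wavelength λ = 59.5 pm
- Scattering angle θ = 94°
- Compton wavelength λ_C ≈ 2.4263 pm

Calculate the shift:
Δλ = 2.4263 × (1 - cos(94°))
Δλ = 2.4263 × 1.0698
Δλ = 2.5956 pm

Final wavelength:
λ' = 59.5 + 2.5956 = 62.0956 pm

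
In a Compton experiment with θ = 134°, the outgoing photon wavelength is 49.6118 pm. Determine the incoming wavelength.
45.5000 pm

From λ' = λ + Δλ, we have λ = λ' - Δλ

First calculate the Compton shift:
Δλ = λ_C(1 - cos θ)
Δλ = 2.4263 × (1 - cos(134°))
Δλ = 2.4263 × 1.6947
Δλ = 4.1118 pm

Initial wavelength:
λ = λ' - Δλ
λ = 49.6118 - 4.1118
λ = 45.5000 pm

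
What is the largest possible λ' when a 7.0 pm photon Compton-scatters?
11.8526 pm (at θ = 180°)

The Compton shift is Δλ = λ_C(1 − cos θ).

Since cos θ ranges from −1 to 1, the factor (1 − cos θ) ranges from 0 to 2; the maximum shift occurs at θ = 180° (backscattering):
Δλ_max = 2λ_C = 2 × 2.4263 pm = 4.8526 pm

Maximum scattered wavelength:
λ'_max = λ₀ + Δλ_max = 7.0 + 4.8526 = 11.8526 pm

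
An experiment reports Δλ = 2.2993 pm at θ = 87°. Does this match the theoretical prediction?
Yes, consistent

Calculate the expected shift for θ = 87°:

Δλ_expected = λ_C(1 - cos(87°))
Δλ_expected = 2.4263 × (1 - cos(87°))
Δλ_expected = 2.4263 × 0.9477
Δλ_expected = 2.2993 pm

Given shift: 2.2993 pm
Expected shift: 2.2993 pm
Difference: 0.0000 pm

The values match. This is consistent with Compton scattering at the stated angle.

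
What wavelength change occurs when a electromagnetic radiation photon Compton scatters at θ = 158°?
4.6759 pm

Using the Compton scattering formula:
Δλ = λ_C(1 - cos θ)

where λ_C = h/(m_e·c) ≈ 2.4263 pm is the Compton wavelength of an electron.

For θ = 158°:
cos(158°) = -0.9272
1 - cos(158°) = 1.9272

Δλ = 2.4263 × 1.9272
Δλ = 4.6759 pm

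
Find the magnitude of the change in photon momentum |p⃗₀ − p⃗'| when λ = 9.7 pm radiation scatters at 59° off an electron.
6.3960e-23 kg·m/s

Photon momentum magnitude is p = h/λ.

Initial momentum:
p₀ = h/λ = 6.6261e-34/9.7000e-12 = 6.8310e-23 kg·m/s

After scattering:
λ' = λ + Δλ = 9.7 + 1.1767 = 10.8767 pm
p' = h/λ' = 6.6261e-34/1.0877e-11 = 6.0920e-23 kg·m/s

Momentum is a vector; the scattered photon's direction makes angle θ = 59° with the incident direction. The magnitude of the vector change Δp⃗ = p⃗₀ − p⃗' is found from the law of cosines:
|Δp⃗|² = p₀² + p'² − 2p₀p'cos θ
|Δp⃗|² = (6.8310e-23)² + (6.0920e-23)² − 2·6.8310e-23·6.0920e-23·cos(59°)
|Δp⃗| = 6.3960e-23 kg·m/s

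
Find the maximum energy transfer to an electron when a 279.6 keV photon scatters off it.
146.0965 keV

Maximum energy transfer occurs at θ = 180° (backscattering).

Initial photon: E₀ = 279.6 keV → λ₀ = 4.4343 pm

Maximum Compton shift (at 180°):
Δλ_max = 2λ_C = 2 × 2.4263 = 4.8526 pm

Final wavelength:
λ' = 4.4343 + 4.8526 = 9.2870 pm

Minimum photon energy (maximum energy to electron):
E'_min = hc/λ' = 133.5035 keV

Maximum electron kinetic energy:
K_max = E₀ - E'_min = 279.6000 - 133.5035 = 146.0965 keV

(Intermediate values are shown rounded; full precision is carried through to the final answer.)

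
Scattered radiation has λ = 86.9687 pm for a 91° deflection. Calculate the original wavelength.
84.5000 pm

From λ' = λ + Δλ, we have λ = λ' - Δλ

First calculate the Compton shift:
Δλ = λ_C(1 - cos θ)
Δλ = 2.4263 × (1 - cos(91°))
Δλ = 2.4263 × 1.0175
Δλ = 2.4687 pm

Initial wavelength:
λ = λ' - Δλ
λ = 86.9687 - 2.4687
λ = 84.5000 pm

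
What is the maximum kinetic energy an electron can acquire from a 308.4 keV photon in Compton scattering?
168.6658 keV

Maximum energy transfer occurs at θ = 180° (backscattering).

Initial photon: E₀ = 308.4 keV → λ₀ = 4.0202 pm

Maximum Compton shift (at 180°):
Δλ_max = 2λ_C = 2 × 2.4263 = 4.8526 pm

Final wavelength:
λ' = 4.0202 + 4.8526 = 8.8729 pm

Minimum photon energy (maximum energy to electron):
E'_min = hc/λ' = 139.7342 keV

Maximum electron kinetic energy:
K_max = E₀ - E'_min = 308.4000 - 139.7342 = 168.6658 keV

(Intermediate values are shown rounded; full precision is carried through to the final answer.)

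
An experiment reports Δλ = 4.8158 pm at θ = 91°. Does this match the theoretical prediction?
No, inconsistent

Calculate the expected shift for θ = 91°:

Δλ_expected = λ_C(1 - cos(91°))
Δλ_expected = 2.4263 × (1 - cos(91°))
Δλ_expected = 2.4263 × 1.0175
Δλ_expected = 2.4687 pm

Given shift: 4.8158 pm
Expected shift: 2.4687 pm
Difference: 2.3471 pm

The values do not match. The given shift corresponds to θ ≈ 170.0°, not 91°.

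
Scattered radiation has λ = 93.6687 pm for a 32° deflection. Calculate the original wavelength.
93.3000 pm

From λ' = λ + Δλ, we have λ = λ' - Δλ

First calculate the Compton shift:
Δλ = λ_C(1 - cos θ)
Δλ = 2.4263 × (1 - cos(32°))
Δλ = 2.4263 × 0.1520
Δλ = 0.3687 pm

Initial wavelength:
λ = λ' - Δλ
λ = 93.6687 - 0.3687
λ = 93.3000 pm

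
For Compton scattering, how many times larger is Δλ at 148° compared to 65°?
148° produces the larger shift by a factor of 3.201

Calculate both shifts using Δλ = λ_C(1 - cos θ):

For θ₁ = 65°:
Δλ₁ = 2.4263 × (1 - cos(65°))
Δλ₁ = 2.4263 × 0.5774
Δλ₁ = 1.4009 pm

For θ₂ = 148°:
Δλ₂ = 2.4263 × (1 - cos(148°))
Δλ₂ = 2.4263 × 1.8480
Δλ₂ = 4.4839 pm

The 148° angle produces the larger shift.
Ratio: 4.4839/1.4009 = 3.201

(Intermediate values are shown rounded; full precision is carried through to the final answer.)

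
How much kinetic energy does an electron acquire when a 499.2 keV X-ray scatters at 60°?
163.8187 keV

By energy conservation: K_e = E_initial - E_final

First find the scattered photon energy:
Initial wavelength: λ = hc/E = 2.4837 pm
Compton shift: Δλ = λ_C(1 - cos(60°)) = 1.2132 pm
Final wavelength: λ' = 2.4837 + 1.2132 = 3.6968 pm
Final photon energy: E' = hc/λ' = 335.3813 keV

Electron kinetic energy:
K_e = E - E' = 499.2000 - 335.3813 = 163.8187 keV

(Intermediate values are shown rounded; full precision is carried through to the final answer.)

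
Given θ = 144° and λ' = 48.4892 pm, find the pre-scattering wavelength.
44.1000 pm

From λ' = λ + Δλ, we have λ = λ' - Δλ

First calculate the Compton shift:
Δλ = λ_C(1 - cos θ)
Δλ = 2.4263 × (1 - cos(144°))
Δλ = 2.4263 × 1.8090
Δλ = 4.3892 pm

Initial wavelength:
λ = λ' - Δλ
λ = 48.4892 - 4.3892
λ = 44.1000 pm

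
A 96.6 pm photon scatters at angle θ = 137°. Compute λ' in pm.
100.8008 pm

Using the Compton scattering formula:
λ' = λ + Δλ = λ + λ_C(1 - cos θ)

Given:
- Initial wavelength λ = 96.6 pm
- Scattering angle θ = 137°
- Compton wavelength λ_C ≈ 2.4263 pm

Calculate the shift:
Δλ = 2.4263 × (1 - cos(137°))
Δλ = 2.4263 × 1.7314
Δλ = 4.2008 pm

Final wavelength:
λ' = 96.6 + 4.2008 = 100.8008 pm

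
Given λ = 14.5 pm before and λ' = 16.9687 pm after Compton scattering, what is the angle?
91.00°

First find the wavelength shift:
Δλ = λ' - λ = 16.9687 - 14.5 = 2.4687 pm

Using Δλ = λ_C(1 - cos θ), with λ_C = h/(m_e·c) ≈ 2.42631024 pm:
cos θ = 1 - Δλ/λ_C
cos θ = 1 - 2.4687/2.42631024
cos θ = -0.017471

θ = arccos(-0.017471)
θ = 91.00°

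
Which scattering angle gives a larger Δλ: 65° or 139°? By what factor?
139° produces the larger shift by a factor of 3.039

Calculate both shifts using Δλ = λ_C(1 - cos θ):

For θ₁ = 65°:
Δλ₁ = 2.4263 × (1 - cos(65°))
Δλ₁ = 2.4263 × 0.5774
Δλ₁ = 1.4009 pm

For θ₂ = 139°:
Δλ₂ = 2.4263 × (1 - cos(139°))
Δλ₂ = 2.4263 × 1.7547
Δλ₂ = 4.2575 pm

The 139° angle produces the larger shift.
Ratio: 4.2575/1.4009 = 3.039

(Intermediate values are shown rounded; full precision is carried through to the final answer.)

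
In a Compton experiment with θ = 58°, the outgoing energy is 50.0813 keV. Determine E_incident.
52.5000 keV

Convert final energy to wavelength (hc ≈ 1239.842 keV·pm):
λ' = hc/E' = 1239.842 / 50.0813 = 24.7566 pm

Calculate the Compton shift:
Δλ = λ_C(1 - cos(58°))
Δλ = 2.4263 × (1 - cos(58°))
Δλ = 1.1406 pm

Initial wavelength:
λ = λ' - Δλ = 24.7566 - 1.1406 = 23.6160 pm

Initial energy:
E = hc/λ = 1239.842 / 23.6160 = 52.5000 keV

(Intermediate values are shown rounded; full precision is carried through to the final answer.)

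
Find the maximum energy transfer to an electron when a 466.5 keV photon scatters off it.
301.4161 keV

Maximum energy transfer occurs at θ = 180° (backscattering).

Initial photon: E₀ = 466.5 keV → λ₀ = 2.6578 pm

Maximum Compton shift (at 180°):
Δλ_max = 2λ_C = 2 × 2.4263 = 4.8526 pm

Final wavelength:
λ' = 2.6578 + 4.8526 = 7.5104 pm

Minimum photon energy (maximum energy to electron):
E'_min = hc/λ' = 165.0839 keV

Maximum electron kinetic energy:
K_max = E₀ - E'_min = 466.5000 - 165.0839 = 301.4161 keV

(Intermediate values are shown rounded; full precision is carried through to the final answer.)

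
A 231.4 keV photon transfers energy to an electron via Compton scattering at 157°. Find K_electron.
107.6354 keV

By energy conservation: K_e = E_initial - E_final

First find the scattered photon energy:
Initial wavelength: λ = hc/E = 5.3580 pm
Compton shift: Δλ = λ_C(1 - cos(157°)) = 4.6597 pm
Final wavelength: λ' = 5.3580 + 4.6597 = 10.0177 pm
Final photon energy: E' = hc/λ' = 123.7646 keV

Electron kinetic energy:
K_e = E - E' = 231.4000 - 123.7646 = 107.6354 keV

(Intermediate values are shown rounded; full precision is carried through to the final answer.)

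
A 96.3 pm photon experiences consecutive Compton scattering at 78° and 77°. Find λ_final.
100.1024 pm

Apply Compton shift twice:

First scattering at θ₁ = 78°:
Δλ₁ = λ_C(1 - cos(78°))
Δλ₁ = 2.4263 × 0.7921
Δλ₁ = 1.9219 pm

After first scattering:
λ₁ = 96.3 + 1.9219 = 98.2219 pm

Second scattering at θ₂ = 77°:
Δλ₂ = λ_C(1 - cos(77°))
Δλ₂ = 2.4263 × 0.7750
Δλ₂ = 1.8805 pm

Final wavelength:
λ₂ = 98.2219 + 1.8805 = 100.1024 pm

Total shift: Δλ_total = 1.9219 + 1.8805 = 3.8024 pm

(Intermediate values are shown rounded; full precision is carried through to the final answer.)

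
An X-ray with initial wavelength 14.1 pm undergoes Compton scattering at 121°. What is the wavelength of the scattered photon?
17.7760 pm

Using the Compton scattering formula:
λ' = λ + Δλ = λ + λ_C(1 - cos θ)

Given:
- Initial wavelength λ = 14.1 pm
- Scattering angle θ = 121°
- Compton wavelength λ_C ≈ 2.4263 pm

Calculate the shift:
Δλ = 2.4263 × (1 - cos(121°))
Δλ = 2.4263 × 1.5150
Δλ = 3.6760 pm

Final wavelength:
λ' = 14.1 + 3.6760 = 17.7760 pm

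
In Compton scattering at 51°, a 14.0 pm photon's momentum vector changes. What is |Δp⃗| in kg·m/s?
3.9605e-23 kg·m/s

Photon momentum magnitude is p = h/λ.

Initial momentum:
p₀ = h/λ = 6.6261e-34/1.4000e-11 = 4.7329e-23 kg·m/s

After scattering:
λ' = λ + Δλ = 14.0 + 0.8994 = 14.8994 pm
p' = h/λ' = 6.6261e-34/1.4899e-11 = 4.4472e-23 kg·m/s

Momentum is a vector; the scattered photon's direction makes angle θ = 51° with the incident direction. The magnitude of the vector change Δp⃗ = p⃗₀ − p⃗' is found from the law of cosines:
|Δp⃗|² = p₀² + p'² − 2p₀p'cos θ
|Δp⃗|² = (4.7329e-23)² + (4.4472e-23)² − 2·4.7329e-23·4.4472e-23·cos(51°)
|Δp⃗| = 3.9605e-23 kg·m/s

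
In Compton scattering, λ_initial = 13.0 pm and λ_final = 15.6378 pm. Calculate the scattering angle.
95.00°

First find the wavelength shift:
Δλ = λ' - λ = 15.6378 - 13.0 = 2.6378 pm

Using Δλ = λ_C(1 - cos θ), with λ_C = h/(m_e·c) ≈ 2.42631024 pm:
cos θ = 1 - Δλ/λ_C
cos θ = 1 - 2.6378/2.42631024
cos θ = -0.087165

θ = arccos(-0.087165)
θ = 95.00°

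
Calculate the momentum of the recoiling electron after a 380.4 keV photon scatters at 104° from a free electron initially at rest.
2.5076e-22 kg·m/s

The electron is initially at rest, so by conservation of momentum:
p⃗_e = p⃗₀ − p⃗'  (incident photon momentum minus scattered photon momentum)

Photon momentum magnitudes (p = h/λ = E/c):
λ₀ = hc/E₀ = 3.2593 pm → p₀ = h/λ₀ = 2.0330e-22 kg·m/s
Δλ = λ_C(1 − cos 104°) = 3.0133 pm
λ' = 6.2726 pm → p' = h/λ' = 1.0564e-22 kg·m/s

The scattered photon makes angle θ = 104° with the incident direction, so by the law of cosines:
|p⃗_e|² = p₀² + p'² − 2p₀p'cos θ
|p⃗_e|² = (2.0330e-22)² + (1.0564e-22)² − 2·2.0330e-22·1.0564e-22·cos(104°)
|p⃗_e| = 2.5076e-22 kg·m/s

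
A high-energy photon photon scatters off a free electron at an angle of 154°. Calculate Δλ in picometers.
4.6071 pm

Using the Compton scattering formula:
Δλ = λ_C(1 - cos θ)

where λ_C = h/(m_e·c) ≈ 2.4263 pm is the Compton wavelength of an electron.

For θ = 154°:
cos(154°) = -0.8988
1 - cos(154°) = 1.8988

Δλ = 2.4263 × 1.8988
Δλ = 4.6071 pm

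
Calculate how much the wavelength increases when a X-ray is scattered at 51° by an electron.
0.8994 pm

Using the Compton scattering formula:
Δλ = λ_C(1 - cos θ)

where λ_C = h/(m_e·c) ≈ 2.4263 pm is the Compton wavelength of an electron.

For θ = 51°:
cos(51°) = 0.6293
1 - cos(51°) = 0.3707

Δλ = 2.4263 × 0.3707
Δλ = 0.8994 pm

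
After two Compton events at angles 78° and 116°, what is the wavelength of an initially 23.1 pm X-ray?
28.5118 pm

Apply Compton shift twice:

First scattering at θ₁ = 78°:
Δλ₁ = λ_C(1 - cos(78°))
Δλ₁ = 2.4263 × 0.7921
Δλ₁ = 1.9219 pm

After first scattering:
λ₁ = 23.1 + 1.9219 = 25.0219 pm

Second scattering at θ₂ = 116°:
Δλ₂ = λ_C(1 - cos(116°))
Δλ₂ = 2.4263 × 1.4384
Δλ₂ = 3.4899 pm

Final wavelength:
λ₂ = 25.0219 + 3.4899 = 28.5118 pm

Total shift: Δλ_total = 1.9219 + 3.4899 = 5.4118 pm

(Intermediate values are shown rounded; full precision is carried through to the final answer.)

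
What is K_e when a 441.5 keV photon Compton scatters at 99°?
220.6564 keV

By energy conservation: K_e = E_initial - E_final

First find the scattered photon energy:
Initial wavelength: λ = hc/E = 2.8082 pm
Compton shift: Δλ = λ_C(1 - cos(99°)) = 2.8059 pm
Final wavelength: λ' = 2.8082 + 2.8059 = 5.6141 pm
Final photon energy: E' = hc/λ' = 220.8436 keV

Electron kinetic energy:
K_e = E - E' = 441.5000 - 220.8436 = 220.6564 keV

(Intermediate values are shown rounded; full precision is carried through to the final answer.)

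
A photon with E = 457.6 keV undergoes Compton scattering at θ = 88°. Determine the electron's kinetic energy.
212.1391 keV

By energy conservation: K_e = E_initial - E_final

First find the scattered photon energy:
Initial wavelength: λ = hc/E = 2.7094 pm
Compton shift: Δλ = λ_C(1 - cos(88°)) = 2.3416 pm
Final wavelength: λ' = 2.7094 + 2.3416 = 5.0511 pm
Final photon energy: E' = hc/λ' = 245.4609 keV

Electron kinetic energy:
K_e = E - E' = 457.6000 - 245.4609 = 212.1391 keV

(Intermediate values are shown rounded; full precision is carried through to the final answer.)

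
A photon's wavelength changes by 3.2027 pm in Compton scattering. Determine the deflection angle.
108.66°

From the Compton formula Δλ = λ_C(1 - cos θ), we can solve for θ:

cos θ = 1 - Δλ/λ_C

Given:
- Δλ = 3.2027 pm
- λ_C = h/(m_e·c) ≈ 2.42631024 pm

cos θ = 1 - 3.2027/2.42631024
cos θ = 1 - 1.319988
cos θ = -0.319988

θ = arccos(-0.319988)
θ = 108.66°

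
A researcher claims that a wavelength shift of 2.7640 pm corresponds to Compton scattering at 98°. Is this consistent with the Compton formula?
Yes, consistent

Calculate the expected shift for θ = 98°:

Δλ_expected = λ_C(1 - cos(98°))
Δλ_expected = 2.4263 × (1 - cos(98°))
Δλ_expected = 2.4263 × 1.1392
Δλ_expected = 2.7640 pm

Given shift: 2.7640 pm
Expected shift: 2.7640 pm
Difference: 0.0000 pm

The values match. This is consistent with Compton scattering at the stated angle.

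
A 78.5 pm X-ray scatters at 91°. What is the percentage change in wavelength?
3.1448%

Calculate the Compton shift:
Δλ = λ_C(1 - cos(91°))
Δλ = 2.4263 × (1 - cos(91°))
Δλ = 2.4263 × 1.0175
Δλ = 2.4687 pm

Percentage change:
(Δλ/λ₀) × 100 = (2.4687/78.5) × 100
= 3.1448%

(Intermediate values are shown rounded; full precision is carried through to the final answer.)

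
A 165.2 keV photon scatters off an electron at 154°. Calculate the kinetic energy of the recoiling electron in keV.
62.8366 keV

By energy conservation: K_e = E_initial - E_final

First find the scattered photon energy:
Initial wavelength: λ = hc/E = 7.5051 pm
Compton shift: Δλ = λ_C(1 - cos(154°)) = 4.6071 pm
Final wavelength: λ' = 7.5051 + 4.6071 = 12.1122 pm
Final photon energy: E' = hc/λ' = 102.3634 keV

Electron kinetic energy:
K_e = E - E' = 165.2000 - 102.3634 = 62.8366 keV

(Intermediate values are shown rounded; full precision is carried through to the final answer.)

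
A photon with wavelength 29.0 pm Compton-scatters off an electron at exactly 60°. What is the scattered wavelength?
30.2132 pm

Using the Compton formula: λ' = λ + λ_C(1 − cos θ)

For θ = 60°, cos θ = 1/2 (exact) = 0.5000, so:
1 − cos 60° = 1 − (1/2) = 0.5000

Δλ = λ_C × 0.5000 = 2.4263 × 0.5000 = 1.2132 pm

λ' = 29.0 + 1.2132 = 30.2132 pm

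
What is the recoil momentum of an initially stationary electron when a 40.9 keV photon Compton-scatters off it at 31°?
1.1619e-23 kg·m/s

The electron is initially at rest, so by conservation of momentum:
p⃗_e = p⃗₀ − p⃗'  (incident photon momentum minus scattered photon momentum)

Photon momentum magnitudes (p = h/λ = E/c):
λ₀ = hc/E₀ = 30.3140 pm → p₀ = h/λ₀ = 2.1858e-23 kg·m/s
Δλ = λ_C(1 − cos 31°) = 0.3466 pm
λ' = 30.6605 pm → p' = h/λ' = 2.1611e-23 kg·m/s

The scattered photon makes angle θ = 31° with the incident direction, so by the law of cosines:
|p⃗_e|² = p₀² + p'² − 2p₀p'cos θ
|p⃗_e|² = (2.1858e-23)² + (2.1611e-23)² − 2·2.1858e-23·2.1611e-23·cos(31°)
|p⃗_e| = 1.1619e-23 kg·m/s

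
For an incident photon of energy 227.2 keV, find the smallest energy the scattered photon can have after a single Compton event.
120.2601 keV (at θ = 180°)

The scattered photon has minimum energy when its wavelength is maximum, i.e., when the Compton shift Δλ = λ_C(1 − cos θ) is maximum. This occurs at θ = 180° (backscattering), giving Δλ_max = 2λ_C = 4.8526 pm.

Initial wavelength: λ₀ = hc/E₀ = 5.4571 pm
Maximum final wavelength: λ'_max = λ₀ + 2λ_C = 5.4571 + 4.8526 = 10.3097 pm
Minimum final energy: E'_min = hc/λ'_max = 120.2601 keV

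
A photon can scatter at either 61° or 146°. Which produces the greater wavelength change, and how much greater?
146° produces the larger shift by a factor of 3.550

Calculate both shifts using Δλ = λ_C(1 - cos θ):

For θ₁ = 61°:
Δλ₁ = 2.4263 × (1 - cos(61°))
Δλ₁ = 2.4263 × 0.5152
Δλ₁ = 1.2500 pm

For θ₂ = 146°:
Δλ₂ = 2.4263 × (1 - cos(146°))
Δλ₂ = 2.4263 × 1.8290
Δλ₂ = 4.4378 pm

The 146° angle produces the larger shift.
Ratio: 4.4378/1.2500 = 3.550

(Intermediate values are shown rounded; full precision is carried through to the final answer.)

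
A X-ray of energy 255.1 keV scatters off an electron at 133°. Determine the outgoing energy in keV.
138.6651 keV

First convert energy to wavelength:
λ = hc/E, with hc ≈ 1239.842 keV·pm (i.e. 1239.842 eV·nm)

For E = 255.1 keV = 255100 eV:
λ = 1239.842 keV·pm / 255.1 keV
λ = 4.8602 pm

Calculate the Compton shift:
Δλ = λ_C(1 - cos(133°)) = 2.4263 × 1.6820
Δλ = 4.0810 pm

Final wavelength:
λ' = 4.8602 + 4.0810 = 8.9413 pm

Final energy:
E' = hc/λ' = 1239.842 / 8.9413 = 138.6651 keV

(Intermediate values are shown rounded; full precision is carried through to the final answer.)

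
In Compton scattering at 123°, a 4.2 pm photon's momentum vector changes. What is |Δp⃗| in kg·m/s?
2.1486e-22 kg·m/s

Photon momentum magnitude is p = h/λ.

Initial momentum:
p₀ = h/λ = 6.6261e-34/4.2000e-12 = 1.5776e-22 kg·m/s

After scattering:
λ' = λ + Δλ = 4.2 + 3.7478 = 7.9478 pm
p' = h/λ' = 6.6261e-34/7.9478e-12 = 8.3370e-23 kg·m/s

Momentum is a vector; the scattered photon's direction makes angle θ = 123° with the incident direction. The magnitude of the vector change Δp⃗ = p⃗₀ − p⃗' is found from the law of cosines:
|Δp⃗|² = p₀² + p'² − 2p₀p'cos θ
|Δp⃗|² = (1.5776e-22)² + (8.3370e-23)² − 2·1.5776e-22·8.3370e-23·cos(123°)
|Δp⃗| = 2.1486e-22 kg·m/s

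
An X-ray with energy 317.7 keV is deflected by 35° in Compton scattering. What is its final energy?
285.5891 keV

First convert energy to wavelength:
λ = hc/E, with hc ≈ 1239.842 keV·pm (i.e. 1239.842 eV·nm)

For E = 317.7 keV = 317700 eV:
λ = 1239.842 keV·pm / 317.7 keV
λ = 3.9026 pm

Calculate the Compton shift:
Δλ = λ_C(1 - cos(35°)) = 2.4263 × 0.1808
Δλ = 0.4388 pm

Final wavelength:
λ' = 3.9026 + 0.4388 = 4.3413 pm

Final energy:
E' = hc/λ' = 1239.842 / 4.3413 = 285.5891 keV

(Intermediate values are shown rounded; full precision is carried through to the final answer.)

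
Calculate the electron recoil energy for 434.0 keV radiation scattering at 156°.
268.6797 keV

By energy conservation: K_e = E_initial - E_final

First find the scattered photon energy:
Initial wavelength: λ = hc/E = 2.8568 pm
Compton shift: Δλ = λ_C(1 - cos(156°)) = 4.6429 pm
Final wavelength: λ' = 2.8568 + 4.6429 = 7.4996 pm
Final photon energy: E' = hc/λ' = 165.3203 keV

Electron kinetic energy:
K_e = E - E' = 434.0000 - 165.3203 = 268.6797 keV

(Intermediate values are shown rounded; full precision is carried through to the final answer.)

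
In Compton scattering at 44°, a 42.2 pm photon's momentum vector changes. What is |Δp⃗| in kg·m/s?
1.1673e-23 kg·m/s

Photon momentum magnitude is p = h/λ.

Initial momentum:
p₀ = h/λ = 6.6261e-34/4.2200e-11 = 1.5702e-23 kg·m/s

After scattering:
λ' = λ + Δλ = 42.2 + 0.6810 = 42.8810 pm
p' = h/λ' = 6.6261e-34/4.2881e-11 = 1.5452e-23 kg·m/s

Momentum is a vector; the scattered photon's direction makes angle θ = 44° with the incident direction. The magnitude of the vector change Δp⃗ = p⃗₀ − p⃗' is found from the law of cosines:
|Δp⃗|² = p₀² + p'² − 2p₀p'cos θ
|Δp⃗|² = (1.5702e-23)² + (1.5452e-23)² − 2·1.5702e-23·1.5452e-23·cos(44°)
|Δp⃗| = 1.1673e-23 kg·m/s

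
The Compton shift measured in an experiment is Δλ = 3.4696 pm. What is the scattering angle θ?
115.47°

From the Compton formula Δλ = λ_C(1 - cos θ), we can solve for θ:

cos θ = 1 - Δλ/λ_C

Given:
- Δλ = 3.4696 pm
- λ_C = h/(m_e·c) ≈ 2.42631024 pm

cos θ = 1 - 3.4696/2.42631024
cos θ = 1 - 1.429990
cos θ = -0.429990

θ = arccos(-0.429990)
θ = 115.47°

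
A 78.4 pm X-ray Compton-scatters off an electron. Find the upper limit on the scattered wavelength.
83.2526 pm (at θ = 180°)

The Compton shift is Δλ = λ_C(1 − cos θ).

Since cos θ ranges from −1 to 1, the factor (1 − cos θ) ranges from 0 to 2; the maximum shift occurs at θ = 180° (backscattering):
Δλ_max = 2λ_C = 2 × 2.4263 pm = 4.8526 pm

Maximum scattered wavelength:
λ'_max = λ₀ + Δλ_max = 78.4 + 4.8526 = 83.2526 pm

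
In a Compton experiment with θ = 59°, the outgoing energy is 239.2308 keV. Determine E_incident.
309.5001 keV

Convert final energy to wavelength (hc ≈ 1239.842 keV·pm):
λ' = hc/E' = 1239.842 / 239.2308 = 5.1826 pm

Calculate the Compton shift:
Δλ = λ_C(1 - cos(59°))
Δλ = 2.4263 × (1 - cos(59°))
Δλ = 1.1767 pm

Initial wavelength:
λ = λ' - Δλ = 5.1826 - 1.1767 = 4.0060 pm

Initial energy:
E = hc/λ = 1239.842 / 4.0060 = 309.5001 keV

(Intermediate values are shown rounded; full precision is carried through to the final answer.)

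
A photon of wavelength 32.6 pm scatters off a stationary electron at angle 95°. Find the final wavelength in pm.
35.2378 pm

Using the Compton scattering formula:
λ' = λ + Δλ = λ + λ_C(1 - cos θ)

Given:
- Initial wavelength λ = 32.6 pm
- Scattering angle θ = 95°
- Compton wavelength λ_C ≈ 2.4263 pm

Calculate the shift:
Δλ = 2.4263 × (1 - cos(95°))
Δλ = 2.4263 × 1.0872
Δλ = 2.6378 pm

Final wavelength:
λ' = 32.6 + 2.6378 = 35.2378 pm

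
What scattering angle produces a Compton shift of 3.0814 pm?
105.66°

From the Compton formula Δλ = λ_C(1 - cos θ), we can solve for θ:

cos θ = 1 - Δλ/λ_C

Given:
- Δλ = 3.0814 pm
- λ_C = h/(m_e·c) ≈ 2.42631024 pm

cos θ = 1 - 3.0814/2.42631024
cos θ = 1 - 1.269994
cos θ = -0.269994

θ = arccos(-0.269994)
θ = 105.66°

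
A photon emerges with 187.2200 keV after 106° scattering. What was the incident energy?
351.5001 keV

Convert final energy to wavelength (hc ≈ 1239.842 keV·pm):
λ' = hc/E' = 1239.842 / 187.2200 = 6.6224 pm

Calculate the Compton shift:
Δλ = λ_C(1 - cos(106°))
Δλ = 2.4263 × (1 - cos(106°))
Δλ = 3.0951 pm

Initial wavelength:
λ = λ' - Δλ = 6.6224 - 3.0951 = 3.5273 pm

Initial energy:
E = hc/λ = 1239.842 / 3.5273 = 351.5001 keV

(Intermediate values are shown rounded; full precision is carried through to the final answer.)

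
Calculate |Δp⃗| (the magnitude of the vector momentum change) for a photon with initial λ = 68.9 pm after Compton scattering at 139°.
1.7493e-23 kg·m/s

Photon momentum magnitude is p = h/λ.

Initial momentum:
p₀ = h/λ = 6.6261e-34/6.8900e-11 = 9.6169e-24 kg·m/s

After scattering:
λ' = λ + Δλ = 68.9 + 4.2575 = 73.1575 pm
p' = h/λ' = 6.6261e-34/7.3157e-11 = 9.0573e-24 kg·m/s

Momentum is a vector; the scattered photon's direction makes angle θ = 139° with the incident direction. The magnitude of the vector change Δp⃗ = p⃗₀ − p⃗' is found from the law of cosines:
|Δp⃗|² = p₀² + p'² − 2p₀p'cos θ
|Δp⃗|² = (9.6169e-24)² + (9.0573e-24)² − 2·9.6169e-24·9.0573e-24·cos(139°)
|Δp⃗| = 1.7493e-23 kg·m/s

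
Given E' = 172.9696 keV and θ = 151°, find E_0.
473.3003 keV

Convert final energy to wavelength (hc ≈ 1239.842 keV·pm):
λ' = hc/E' = 1239.842 / 172.9696 = 7.1680 pm

Calculate the Compton shift:
Δλ = λ_C(1 - cos(151°))
Δλ = 2.4263 × (1 - cos(151°))
Δλ = 4.5484 pm

Initial wavelength:
λ = λ' - Δλ = 7.1680 - 4.5484 = 2.6196 pm

Initial energy:
E = hc/λ = 1239.842 / 2.6196 = 473.3003 keV

(Intermediate values are shown rounded; full precision is carried through to the final answer.)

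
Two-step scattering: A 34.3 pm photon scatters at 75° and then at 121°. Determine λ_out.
39.7743 pm

Apply Compton shift twice:

First scattering at θ₁ = 75°:
Δλ₁ = λ_C(1 - cos(75°))
Δλ₁ = 2.4263 × 0.7412
Δλ₁ = 1.7983 pm

After first scattering:
λ₁ = 34.3 + 1.7983 = 36.0983 pm

Second scattering at θ₂ = 121°:
Δλ₂ = λ_C(1 - cos(121°))
Δλ₂ = 2.4263 × 1.5150
Δλ₂ = 3.6760 pm

Final wavelength:
λ₂ = 36.0983 + 3.6760 = 39.7743 pm

Total shift: Δλ_total = 1.7983 + 3.6760 = 5.4743 pm

(Intermediate values are shown rounded; full precision is carried through to the final answer.)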